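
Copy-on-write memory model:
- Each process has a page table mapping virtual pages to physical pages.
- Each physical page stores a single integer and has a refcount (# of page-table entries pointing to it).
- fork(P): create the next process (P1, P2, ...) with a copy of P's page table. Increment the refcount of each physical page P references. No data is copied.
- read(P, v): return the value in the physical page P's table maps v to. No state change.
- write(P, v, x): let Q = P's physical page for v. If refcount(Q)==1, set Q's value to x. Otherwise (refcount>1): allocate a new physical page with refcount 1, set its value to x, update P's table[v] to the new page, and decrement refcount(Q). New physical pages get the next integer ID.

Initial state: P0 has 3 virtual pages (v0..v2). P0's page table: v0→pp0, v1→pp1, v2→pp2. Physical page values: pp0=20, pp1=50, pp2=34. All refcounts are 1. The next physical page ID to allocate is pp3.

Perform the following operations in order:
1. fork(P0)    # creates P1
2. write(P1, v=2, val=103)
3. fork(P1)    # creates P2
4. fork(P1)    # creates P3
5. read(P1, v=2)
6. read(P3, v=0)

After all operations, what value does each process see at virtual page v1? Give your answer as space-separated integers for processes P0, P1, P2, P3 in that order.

Op 1: fork(P0) -> P1. 3 ppages; refcounts: pp0:2 pp1:2 pp2:2
Op 2: write(P1, v2, 103). refcount(pp2)=2>1 -> COPY to pp3. 4 ppages; refcounts: pp0:2 pp1:2 pp2:1 pp3:1
Op 3: fork(P1) -> P2. 4 ppages; refcounts: pp0:3 pp1:3 pp2:1 pp3:2
Op 4: fork(P1) -> P3. 4 ppages; refcounts: pp0:4 pp1:4 pp2:1 pp3:3
Op 5: read(P1, v2) -> 103. No state change.
Op 6: read(P3, v0) -> 20. No state change.
P0: v1 -> pp1 = 50
P1: v1 -> pp1 = 50
P2: v1 -> pp1 = 50
P3: v1 -> pp1 = 50

Answer: 50 50 50 50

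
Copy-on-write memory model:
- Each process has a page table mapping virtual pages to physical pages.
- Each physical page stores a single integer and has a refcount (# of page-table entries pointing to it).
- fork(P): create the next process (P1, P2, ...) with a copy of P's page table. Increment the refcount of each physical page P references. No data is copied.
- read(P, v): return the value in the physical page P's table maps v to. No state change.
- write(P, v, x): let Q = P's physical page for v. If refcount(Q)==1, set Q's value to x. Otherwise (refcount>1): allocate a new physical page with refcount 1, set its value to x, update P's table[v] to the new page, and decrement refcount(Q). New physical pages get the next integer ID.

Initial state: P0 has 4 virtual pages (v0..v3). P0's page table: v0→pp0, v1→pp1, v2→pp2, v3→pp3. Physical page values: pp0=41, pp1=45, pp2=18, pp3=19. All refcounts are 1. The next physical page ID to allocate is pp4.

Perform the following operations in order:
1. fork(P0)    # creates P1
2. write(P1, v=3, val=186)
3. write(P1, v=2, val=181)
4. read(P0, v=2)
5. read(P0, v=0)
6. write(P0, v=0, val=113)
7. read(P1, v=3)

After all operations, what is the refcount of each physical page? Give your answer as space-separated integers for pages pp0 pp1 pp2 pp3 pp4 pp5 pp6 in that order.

Op 1: fork(P0) -> P1. 4 ppages; refcounts: pp0:2 pp1:2 pp2:2 pp3:2
Op 2: write(P1, v3, 186). refcount(pp3)=2>1 -> COPY to pp4. 5 ppages; refcounts: pp0:2 pp1:2 pp2:2 pp3:1 pp4:1
Op 3: write(P1, v2, 181). refcount(pp2)=2>1 -> COPY to pp5. 6 ppages; refcounts: pp0:2 pp1:2 pp2:1 pp3:1 pp4:1 pp5:1
Op 4: read(P0, v2) -> 18. No state change.
Op 5: read(P0, v0) -> 41. No state change.
Op 6: write(P0, v0, 113). refcount(pp0)=2>1 -> COPY to pp6. 7 ppages; refcounts: pp0:1 pp1:2 pp2:1 pp3:1 pp4:1 pp5:1 pp6:1
Op 7: read(P1, v3) -> 186. No state change.

Answer: 1 2 1 1 1 1 1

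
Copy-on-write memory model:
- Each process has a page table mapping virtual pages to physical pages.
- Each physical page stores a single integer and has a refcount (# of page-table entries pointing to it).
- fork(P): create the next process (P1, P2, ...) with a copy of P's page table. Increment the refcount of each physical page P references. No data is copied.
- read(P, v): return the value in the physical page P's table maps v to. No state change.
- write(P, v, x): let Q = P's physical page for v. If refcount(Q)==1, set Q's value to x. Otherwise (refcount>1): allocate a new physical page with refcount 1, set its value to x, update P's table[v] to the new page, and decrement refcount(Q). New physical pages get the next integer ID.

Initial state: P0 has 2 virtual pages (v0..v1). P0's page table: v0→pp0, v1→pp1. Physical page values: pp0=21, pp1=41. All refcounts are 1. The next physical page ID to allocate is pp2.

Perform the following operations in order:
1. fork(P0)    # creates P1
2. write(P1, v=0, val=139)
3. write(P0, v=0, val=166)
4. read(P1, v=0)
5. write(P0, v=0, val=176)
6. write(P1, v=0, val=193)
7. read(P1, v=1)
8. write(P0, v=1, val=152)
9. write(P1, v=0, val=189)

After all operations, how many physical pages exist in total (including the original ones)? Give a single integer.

Answer: 4

Derivation:
Op 1: fork(P0) -> P1. 2 ppages; refcounts: pp0:2 pp1:2
Op 2: write(P1, v0, 139). refcount(pp0)=2>1 -> COPY to pp2. 3 ppages; refcounts: pp0:1 pp1:2 pp2:1
Op 3: write(P0, v0, 166). refcount(pp0)=1 -> write in place. 3 ppages; refcounts: pp0:1 pp1:2 pp2:1
Op 4: read(P1, v0) -> 139. No state change.
Op 5: write(P0, v0, 176). refcount(pp0)=1 -> write in place. 3 ppages; refcounts: pp0:1 pp1:2 pp2:1
Op 6: write(P1, v0, 193). refcount(pp2)=1 -> write in place. 3 ppages; refcounts: pp0:1 pp1:2 pp2:1
Op 7: read(P1, v1) -> 41. No state change.
Op 8: write(P0, v1, 152). refcount(pp1)=2>1 -> COPY to pp3. 4 ppages; refcounts: pp0:1 pp1:1 pp2:1 pp3:1
Op 9: write(P1, v0, 189). refcount(pp2)=1 -> write in place. 4 ppages; refcounts: pp0:1 pp1:1 pp2:1 pp3:1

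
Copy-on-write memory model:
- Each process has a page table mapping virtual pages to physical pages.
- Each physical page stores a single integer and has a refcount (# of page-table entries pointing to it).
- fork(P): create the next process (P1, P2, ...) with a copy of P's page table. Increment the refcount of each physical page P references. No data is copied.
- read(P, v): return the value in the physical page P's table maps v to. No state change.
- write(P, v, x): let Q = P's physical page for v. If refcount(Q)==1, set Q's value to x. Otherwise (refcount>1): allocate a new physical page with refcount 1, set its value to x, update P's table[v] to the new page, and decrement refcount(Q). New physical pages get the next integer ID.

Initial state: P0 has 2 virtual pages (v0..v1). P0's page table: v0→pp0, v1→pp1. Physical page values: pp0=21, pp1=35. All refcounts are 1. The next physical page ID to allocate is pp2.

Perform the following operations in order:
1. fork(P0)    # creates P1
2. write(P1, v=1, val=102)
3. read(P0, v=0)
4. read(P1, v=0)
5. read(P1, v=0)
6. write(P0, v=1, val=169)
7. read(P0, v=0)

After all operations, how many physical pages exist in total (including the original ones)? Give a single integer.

Answer: 3

Derivation:
Op 1: fork(P0) -> P1. 2 ppages; refcounts: pp0:2 pp1:2
Op 2: write(P1, v1, 102). refcount(pp1)=2>1 -> COPY to pp2. 3 ppages; refcounts: pp0:2 pp1:1 pp2:1
Op 3: read(P0, v0) -> 21. No state change.
Op 4: read(P1, v0) -> 21. No state change.
Op 5: read(P1, v0) -> 21. No state change.
Op 6: write(P0, v1, 169). refcount(pp1)=1 -> write in place. 3 ppages; refcounts: pp0:2 pp1:1 pp2:1
Op 7: read(P0, v0) -> 21. No state change.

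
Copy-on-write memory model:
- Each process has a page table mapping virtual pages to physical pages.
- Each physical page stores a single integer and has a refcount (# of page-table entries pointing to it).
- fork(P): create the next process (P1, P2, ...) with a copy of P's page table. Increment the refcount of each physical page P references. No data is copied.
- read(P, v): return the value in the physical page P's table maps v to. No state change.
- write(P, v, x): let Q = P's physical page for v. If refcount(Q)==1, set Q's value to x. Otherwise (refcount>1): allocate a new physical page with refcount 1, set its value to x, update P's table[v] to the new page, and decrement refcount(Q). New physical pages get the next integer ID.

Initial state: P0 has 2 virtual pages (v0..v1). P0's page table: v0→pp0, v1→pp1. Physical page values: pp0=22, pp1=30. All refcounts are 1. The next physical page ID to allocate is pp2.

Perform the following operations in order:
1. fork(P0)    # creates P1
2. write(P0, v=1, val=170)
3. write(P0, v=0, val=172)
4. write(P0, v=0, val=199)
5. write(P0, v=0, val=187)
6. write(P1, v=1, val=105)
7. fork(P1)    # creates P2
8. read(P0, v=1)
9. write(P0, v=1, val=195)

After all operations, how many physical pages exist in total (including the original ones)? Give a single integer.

Op 1: fork(P0) -> P1. 2 ppages; refcounts: pp0:2 pp1:2
Op 2: write(P0, v1, 170). refcount(pp1)=2>1 -> COPY to pp2. 3 ppages; refcounts: pp0:2 pp1:1 pp2:1
Op 3: write(P0, v0, 172). refcount(pp0)=2>1 -> COPY to pp3. 4 ppages; refcounts: pp0:1 pp1:1 pp2:1 pp3:1
Op 4: write(P0, v0, 199). refcount(pp3)=1 -> write in place. 4 ppages; refcounts: pp0:1 pp1:1 pp2:1 pp3:1
Op 5: write(P0, v0, 187). refcount(pp3)=1 -> write in place. 4 ppages; refcounts: pp0:1 pp1:1 pp2:1 pp3:1
Op 6: write(P1, v1, 105). refcount(pp1)=1 -> write in place. 4 ppages; refcounts: pp0:1 pp1:1 pp2:1 pp3:1
Op 7: fork(P1) -> P2. 4 ppages; refcounts: pp0:2 pp1:2 pp2:1 pp3:1
Op 8: read(P0, v1) -> 170. No state change.
Op 9: write(P0, v1, 195). refcount(pp2)=1 -> write in place. 4 ppages; refcounts: pp0:2 pp1:2 pp2:1 pp3:1

Answer: 4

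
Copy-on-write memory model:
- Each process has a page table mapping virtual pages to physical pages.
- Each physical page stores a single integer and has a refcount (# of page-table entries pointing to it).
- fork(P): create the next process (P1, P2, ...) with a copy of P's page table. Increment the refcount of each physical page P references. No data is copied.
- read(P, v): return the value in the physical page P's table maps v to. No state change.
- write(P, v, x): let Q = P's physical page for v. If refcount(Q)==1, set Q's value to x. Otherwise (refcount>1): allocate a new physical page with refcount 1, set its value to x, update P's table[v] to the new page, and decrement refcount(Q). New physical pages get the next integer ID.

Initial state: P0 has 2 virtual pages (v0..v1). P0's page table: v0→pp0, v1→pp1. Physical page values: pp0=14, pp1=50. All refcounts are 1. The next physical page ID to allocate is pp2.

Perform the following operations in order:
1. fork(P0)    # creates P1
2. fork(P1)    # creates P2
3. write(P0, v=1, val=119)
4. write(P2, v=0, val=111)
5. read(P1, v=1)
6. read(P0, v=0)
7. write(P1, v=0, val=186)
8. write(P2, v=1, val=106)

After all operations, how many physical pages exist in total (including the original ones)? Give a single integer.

Answer: 6

Derivation:
Op 1: fork(P0) -> P1. 2 ppages; refcounts: pp0:2 pp1:2
Op 2: fork(P1) -> P2. 2 ppages; refcounts: pp0:3 pp1:3
Op 3: write(P0, v1, 119). refcount(pp1)=3>1 -> COPY to pp2. 3 ppages; refcounts: pp0:3 pp1:2 pp2:1
Op 4: write(P2, v0, 111). refcount(pp0)=3>1 -> COPY to pp3. 4 ppages; refcounts: pp0:2 pp1:2 pp2:1 pp3:1
Op 5: read(P1, v1) -> 50. No state change.
Op 6: read(P0, v0) -> 14. No state change.
Op 7: write(P1, v0, 186). refcount(pp0)=2>1 -> COPY to pp4. 5 ppages; refcounts: pp0:1 pp1:2 pp2:1 pp3:1 pp4:1
Op 8: write(P2, v1, 106). refcount(pp1)=2>1 -> COPY to pp5. 6 ppages; refcounts: pp0:1 pp1:1 pp2:1 pp3:1 pp4:1 pp5:1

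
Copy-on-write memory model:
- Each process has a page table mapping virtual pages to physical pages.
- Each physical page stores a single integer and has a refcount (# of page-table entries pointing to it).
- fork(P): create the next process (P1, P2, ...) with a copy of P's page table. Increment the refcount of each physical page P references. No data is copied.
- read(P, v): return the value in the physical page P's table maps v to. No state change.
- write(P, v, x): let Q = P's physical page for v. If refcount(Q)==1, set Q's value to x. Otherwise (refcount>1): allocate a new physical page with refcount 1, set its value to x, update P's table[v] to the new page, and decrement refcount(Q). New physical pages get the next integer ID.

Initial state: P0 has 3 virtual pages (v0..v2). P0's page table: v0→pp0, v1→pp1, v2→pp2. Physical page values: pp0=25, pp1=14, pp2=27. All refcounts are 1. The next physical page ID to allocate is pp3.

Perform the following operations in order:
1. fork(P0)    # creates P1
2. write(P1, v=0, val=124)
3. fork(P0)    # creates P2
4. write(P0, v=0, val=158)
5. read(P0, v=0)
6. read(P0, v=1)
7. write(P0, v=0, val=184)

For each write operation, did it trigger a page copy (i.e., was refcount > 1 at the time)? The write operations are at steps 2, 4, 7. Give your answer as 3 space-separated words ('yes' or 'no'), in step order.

Op 1: fork(P0) -> P1. 3 ppages; refcounts: pp0:2 pp1:2 pp2:2
Op 2: write(P1, v0, 124). refcount(pp0)=2>1 -> COPY to pp3. 4 ppages; refcounts: pp0:1 pp1:2 pp2:2 pp3:1
Op 3: fork(P0) -> P2. 4 ppages; refcounts: pp0:2 pp1:3 pp2:3 pp3:1
Op 4: write(P0, v0, 158). refcount(pp0)=2>1 -> COPY to pp4. 5 ppages; refcounts: pp0:1 pp1:3 pp2:3 pp3:1 pp4:1
Op 5: read(P0, v0) -> 158. No state change.
Op 6: read(P0, v1) -> 14. No state change.
Op 7: write(P0, v0, 184). refcount(pp4)=1 -> write in place. 5 ppages; refcounts: pp0:1 pp1:3 pp2:3 pp3:1 pp4:1

yes yes no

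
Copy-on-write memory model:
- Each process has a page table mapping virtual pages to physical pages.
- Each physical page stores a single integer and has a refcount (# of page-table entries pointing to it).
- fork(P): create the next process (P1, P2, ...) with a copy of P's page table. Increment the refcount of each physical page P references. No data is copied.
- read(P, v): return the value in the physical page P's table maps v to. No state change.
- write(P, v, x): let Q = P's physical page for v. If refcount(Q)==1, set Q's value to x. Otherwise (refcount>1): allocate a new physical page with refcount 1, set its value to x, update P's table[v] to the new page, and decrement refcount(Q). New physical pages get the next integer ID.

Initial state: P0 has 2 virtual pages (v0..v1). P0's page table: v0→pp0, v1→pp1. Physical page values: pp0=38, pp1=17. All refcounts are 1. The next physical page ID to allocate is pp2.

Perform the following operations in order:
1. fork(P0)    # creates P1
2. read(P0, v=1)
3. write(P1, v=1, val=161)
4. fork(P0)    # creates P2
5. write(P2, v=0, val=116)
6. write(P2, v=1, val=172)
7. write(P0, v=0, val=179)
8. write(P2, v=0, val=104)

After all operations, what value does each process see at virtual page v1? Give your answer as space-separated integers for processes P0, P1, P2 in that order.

Answer: 17 161 172

Derivation:
Op 1: fork(P0) -> P1. 2 ppages; refcounts: pp0:2 pp1:2
Op 2: read(P0, v1) -> 17. No state change.
Op 3: write(P1, v1, 161). refcount(pp1)=2>1 -> COPY to pp2. 3 ppages; refcounts: pp0:2 pp1:1 pp2:1
Op 4: fork(P0) -> P2. 3 ppages; refcounts: pp0:3 pp1:2 pp2:1
Op 5: write(P2, v0, 116). refcount(pp0)=3>1 -> COPY to pp3. 4 ppages; refcounts: pp0:2 pp1:2 pp2:1 pp3:1
Op 6: write(P2, v1, 172). refcount(pp1)=2>1 -> COPY to pp4. 5 ppages; refcounts: pp0:2 pp1:1 pp2:1 pp3:1 pp4:1
Op 7: write(P0, v0, 179). refcount(pp0)=2>1 -> COPY to pp5. 6 ppages; refcounts: pp0:1 pp1:1 pp2:1 pp3:1 pp4:1 pp5:1
Op 8: write(P2, v0, 104). refcount(pp3)=1 -> write in place. 6 ppages; refcounts: pp0:1 pp1:1 pp2:1 pp3:1 pp4:1 pp5:1
P0: v1 -> pp1 = 17
P1: v1 -> pp2 = 161
P2: v1 -> pp4 = 172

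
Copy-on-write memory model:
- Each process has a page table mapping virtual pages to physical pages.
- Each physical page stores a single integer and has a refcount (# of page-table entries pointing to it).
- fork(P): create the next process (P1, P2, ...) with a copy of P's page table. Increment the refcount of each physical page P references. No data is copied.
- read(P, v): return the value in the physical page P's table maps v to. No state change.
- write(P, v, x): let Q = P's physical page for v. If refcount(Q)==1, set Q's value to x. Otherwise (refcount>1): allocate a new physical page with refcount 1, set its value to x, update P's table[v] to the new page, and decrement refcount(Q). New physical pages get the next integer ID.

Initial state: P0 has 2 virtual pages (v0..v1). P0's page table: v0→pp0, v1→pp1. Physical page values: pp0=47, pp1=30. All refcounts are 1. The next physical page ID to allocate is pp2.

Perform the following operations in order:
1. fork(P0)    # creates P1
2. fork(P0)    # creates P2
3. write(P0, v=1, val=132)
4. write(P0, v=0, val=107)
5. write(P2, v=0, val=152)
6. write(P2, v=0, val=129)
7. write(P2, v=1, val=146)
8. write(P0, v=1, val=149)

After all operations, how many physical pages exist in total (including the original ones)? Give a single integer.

Op 1: fork(P0) -> P1. 2 ppages; refcounts: pp0:2 pp1:2
Op 2: fork(P0) -> P2. 2 ppages; refcounts: pp0:3 pp1:3
Op 3: write(P0, v1, 132). refcount(pp1)=3>1 -> COPY to pp2. 3 ppages; refcounts: pp0:3 pp1:2 pp2:1
Op 4: write(P0, v0, 107). refcount(pp0)=3>1 -> COPY to pp3. 4 ppages; refcounts: pp0:2 pp1:2 pp2:1 pp3:1
Op 5: write(P2, v0, 152). refcount(pp0)=2>1 -> COPY to pp4. 5 ppages; refcounts: pp0:1 pp1:2 pp2:1 pp3:1 pp4:1
Op 6: write(P2, v0, 129). refcount(pp4)=1 -> write in place. 5 ppages; refcounts: pp0:1 pp1:2 pp2:1 pp3:1 pp4:1
Op 7: write(P2, v1, 146). refcount(pp1)=2>1 -> COPY to pp5. 6 ppages; refcounts: pp0:1 pp1:1 pp2:1 pp3:1 pp4:1 pp5:1
Op 8: write(P0, v1, 149). refcount(pp2)=1 -> write in place. 6 ppages; refcounts: pp0:1 pp1:1 pp2:1 pp3:1 pp4:1 pp5:1

Answer: 6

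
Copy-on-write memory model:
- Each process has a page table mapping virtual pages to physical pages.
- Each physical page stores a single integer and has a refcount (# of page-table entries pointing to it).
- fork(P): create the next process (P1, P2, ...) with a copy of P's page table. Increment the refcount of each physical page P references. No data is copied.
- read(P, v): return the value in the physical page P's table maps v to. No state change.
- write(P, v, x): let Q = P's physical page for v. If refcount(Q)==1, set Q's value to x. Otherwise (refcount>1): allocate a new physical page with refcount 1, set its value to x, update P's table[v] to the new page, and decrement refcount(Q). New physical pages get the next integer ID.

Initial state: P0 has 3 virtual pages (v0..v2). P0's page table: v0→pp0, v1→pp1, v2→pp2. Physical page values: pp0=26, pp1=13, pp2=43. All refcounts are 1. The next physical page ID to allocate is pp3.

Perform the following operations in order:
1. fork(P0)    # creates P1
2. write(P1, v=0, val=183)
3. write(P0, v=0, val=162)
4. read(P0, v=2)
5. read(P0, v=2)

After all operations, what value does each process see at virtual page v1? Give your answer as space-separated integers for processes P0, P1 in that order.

Answer: 13 13

Derivation:
Op 1: fork(P0) -> P1. 3 ppages; refcounts: pp0:2 pp1:2 pp2:2
Op 2: write(P1, v0, 183). refcount(pp0)=2>1 -> COPY to pp3. 4 ppages; refcounts: pp0:1 pp1:2 pp2:2 pp3:1
Op 3: write(P0, v0, 162). refcount(pp0)=1 -> write in place. 4 ppages; refcounts: pp0:1 pp1:2 pp2:2 pp3:1
Op 4: read(P0, v2) -> 43. No state change.
Op 5: read(P0, v2) -> 43. No state change.
P0: v1 -> pp1 = 13
P1: v1 -> pp1 = 13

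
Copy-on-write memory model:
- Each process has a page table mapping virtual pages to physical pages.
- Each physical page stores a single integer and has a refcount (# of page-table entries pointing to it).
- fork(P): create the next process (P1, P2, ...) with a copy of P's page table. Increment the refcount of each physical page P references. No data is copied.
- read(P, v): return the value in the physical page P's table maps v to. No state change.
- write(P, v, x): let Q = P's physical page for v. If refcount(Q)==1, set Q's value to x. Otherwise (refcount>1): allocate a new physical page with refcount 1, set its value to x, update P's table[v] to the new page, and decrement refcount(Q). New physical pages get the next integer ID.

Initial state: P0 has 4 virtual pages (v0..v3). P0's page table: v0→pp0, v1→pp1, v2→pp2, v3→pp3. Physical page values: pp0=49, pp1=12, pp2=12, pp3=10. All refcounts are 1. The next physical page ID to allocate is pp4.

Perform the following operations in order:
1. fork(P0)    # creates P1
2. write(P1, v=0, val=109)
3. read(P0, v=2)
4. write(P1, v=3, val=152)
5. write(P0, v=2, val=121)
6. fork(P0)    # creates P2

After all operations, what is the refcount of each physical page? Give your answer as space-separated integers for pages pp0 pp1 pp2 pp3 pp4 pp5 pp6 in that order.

Answer: 2 3 1 2 1 1 2

Derivation:
Op 1: fork(P0) -> P1. 4 ppages; refcounts: pp0:2 pp1:2 pp2:2 pp3:2
Op 2: write(P1, v0, 109). refcount(pp0)=2>1 -> COPY to pp4. 5 ppages; refcounts: pp0:1 pp1:2 pp2:2 pp3:2 pp4:1
Op 3: read(P0, v2) -> 12. No state change.
Op 4: write(P1, v3, 152). refcount(pp3)=2>1 -> COPY to pp5. 6 ppages; refcounts: pp0:1 pp1:2 pp2:2 pp3:1 pp4:1 pp5:1
Op 5: write(P0, v2, 121). refcount(pp2)=2>1 -> COPY to pp6. 7 ppages; refcounts: pp0:1 pp1:2 pp2:1 pp3:1 pp4:1 pp5:1 pp6:1
Op 6: fork(P0) -> P2. 7 ppages; refcounts: pp0:2 pp1:3 pp2:1 pp3:2 pp4:1 pp5:1 pp6:2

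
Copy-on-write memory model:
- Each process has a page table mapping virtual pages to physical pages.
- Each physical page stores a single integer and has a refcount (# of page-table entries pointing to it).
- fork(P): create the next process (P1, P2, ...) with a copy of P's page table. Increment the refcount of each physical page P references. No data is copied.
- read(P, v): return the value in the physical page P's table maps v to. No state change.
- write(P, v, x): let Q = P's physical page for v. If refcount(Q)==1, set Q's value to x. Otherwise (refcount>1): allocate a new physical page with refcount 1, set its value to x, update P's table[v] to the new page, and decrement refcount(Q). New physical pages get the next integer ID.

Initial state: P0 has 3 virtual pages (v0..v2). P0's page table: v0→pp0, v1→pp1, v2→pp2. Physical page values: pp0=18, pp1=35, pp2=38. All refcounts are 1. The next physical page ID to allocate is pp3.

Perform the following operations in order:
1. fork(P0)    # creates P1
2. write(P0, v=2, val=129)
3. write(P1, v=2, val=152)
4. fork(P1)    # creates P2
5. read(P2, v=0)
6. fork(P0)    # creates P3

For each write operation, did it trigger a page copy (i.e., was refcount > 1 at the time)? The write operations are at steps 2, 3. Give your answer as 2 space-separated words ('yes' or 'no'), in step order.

Op 1: fork(P0) -> P1. 3 ppages; refcounts: pp0:2 pp1:2 pp2:2
Op 2: write(P0, v2, 129). refcount(pp2)=2>1 -> COPY to pp3. 4 ppages; refcounts: pp0:2 pp1:2 pp2:1 pp3:1
Op 3: write(P1, v2, 152). refcount(pp2)=1 -> write in place. 4 ppages; refcounts: pp0:2 pp1:2 pp2:1 pp3:1
Op 4: fork(P1) -> P2. 4 ppages; refcounts: pp0:3 pp1:3 pp2:2 pp3:1
Op 5: read(P2, v0) -> 18. No state change.
Op 6: fork(P0) -> P3. 4 ppages; refcounts: pp0:4 pp1:4 pp2:2 pp3:2

yes no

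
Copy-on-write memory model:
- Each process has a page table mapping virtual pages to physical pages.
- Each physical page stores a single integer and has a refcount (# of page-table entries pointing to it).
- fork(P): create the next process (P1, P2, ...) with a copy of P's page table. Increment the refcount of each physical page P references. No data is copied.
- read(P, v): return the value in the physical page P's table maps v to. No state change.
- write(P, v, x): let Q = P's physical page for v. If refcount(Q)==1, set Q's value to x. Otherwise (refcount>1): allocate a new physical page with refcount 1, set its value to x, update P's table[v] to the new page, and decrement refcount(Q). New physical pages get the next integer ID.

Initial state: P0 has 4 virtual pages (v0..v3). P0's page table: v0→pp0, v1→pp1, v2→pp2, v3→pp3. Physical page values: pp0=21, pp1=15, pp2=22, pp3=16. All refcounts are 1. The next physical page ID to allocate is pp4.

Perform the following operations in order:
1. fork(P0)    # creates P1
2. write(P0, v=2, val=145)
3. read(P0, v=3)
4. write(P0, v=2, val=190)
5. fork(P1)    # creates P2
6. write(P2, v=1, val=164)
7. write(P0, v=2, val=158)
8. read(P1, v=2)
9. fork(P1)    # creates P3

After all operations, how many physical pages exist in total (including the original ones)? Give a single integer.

Op 1: fork(P0) -> P1. 4 ppages; refcounts: pp0:2 pp1:2 pp2:2 pp3:2
Op 2: write(P0, v2, 145). refcount(pp2)=2>1 -> COPY to pp4. 5 ppages; refcounts: pp0:2 pp1:2 pp2:1 pp3:2 pp4:1
Op 3: read(P0, v3) -> 16. No state change.
Op 4: write(P0, v2, 190). refcount(pp4)=1 -> write in place. 5 ppages; refcounts: pp0:2 pp1:2 pp2:1 pp3:2 pp4:1
Op 5: fork(P1) -> P2. 5 ppages; refcounts: pp0:3 pp1:3 pp2:2 pp3:3 pp4:1
Op 6: write(P2, v1, 164). refcount(pp1)=3>1 -> COPY to pp5. 6 ppages; refcounts: pp0:3 pp1:2 pp2:2 pp3:3 pp4:1 pp5:1
Op 7: write(P0, v2, 158). refcount(pp4)=1 -> write in place. 6 ppages; refcounts: pp0:3 pp1:2 pp2:2 pp3:3 pp4:1 pp5:1
Op 8: read(P1, v2) -> 22. No state change.
Op 9: fork(P1) -> P3. 6 ppages; refcounts: pp0:4 pp1:3 pp2:3 pp3:4 pp4:1 pp5:1

Answer: 6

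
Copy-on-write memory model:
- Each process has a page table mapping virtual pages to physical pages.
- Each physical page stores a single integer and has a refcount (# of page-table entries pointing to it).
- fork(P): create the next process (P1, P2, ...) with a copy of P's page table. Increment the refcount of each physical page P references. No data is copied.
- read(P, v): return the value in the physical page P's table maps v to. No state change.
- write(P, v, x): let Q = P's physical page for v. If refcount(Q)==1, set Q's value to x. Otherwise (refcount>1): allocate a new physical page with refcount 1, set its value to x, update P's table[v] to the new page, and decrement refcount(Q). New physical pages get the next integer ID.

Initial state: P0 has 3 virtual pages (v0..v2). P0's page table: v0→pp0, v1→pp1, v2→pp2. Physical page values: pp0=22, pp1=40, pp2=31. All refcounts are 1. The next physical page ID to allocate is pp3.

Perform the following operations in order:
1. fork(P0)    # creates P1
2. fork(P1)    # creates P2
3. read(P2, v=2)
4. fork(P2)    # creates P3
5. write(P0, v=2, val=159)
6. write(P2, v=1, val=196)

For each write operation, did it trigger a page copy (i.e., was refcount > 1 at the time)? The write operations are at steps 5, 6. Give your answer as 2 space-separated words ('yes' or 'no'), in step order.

Op 1: fork(P0) -> P1. 3 ppages; refcounts: pp0:2 pp1:2 pp2:2
Op 2: fork(P1) -> P2. 3 ppages; refcounts: pp0:3 pp1:3 pp2:3
Op 3: read(P2, v2) -> 31. No state change.
Op 4: fork(P2) -> P3. 3 ppages; refcounts: pp0:4 pp1:4 pp2:4
Op 5: write(P0, v2, 159). refcount(pp2)=4>1 -> COPY to pp3. 4 ppages; refcounts: pp0:4 pp1:4 pp2:3 pp3:1
Op 6: write(P2, v1, 196). refcount(pp1)=4>1 -> COPY to pp4. 5 ppages; refcounts: pp0:4 pp1:3 pp2:3 pp3:1 pp4:1

yes yes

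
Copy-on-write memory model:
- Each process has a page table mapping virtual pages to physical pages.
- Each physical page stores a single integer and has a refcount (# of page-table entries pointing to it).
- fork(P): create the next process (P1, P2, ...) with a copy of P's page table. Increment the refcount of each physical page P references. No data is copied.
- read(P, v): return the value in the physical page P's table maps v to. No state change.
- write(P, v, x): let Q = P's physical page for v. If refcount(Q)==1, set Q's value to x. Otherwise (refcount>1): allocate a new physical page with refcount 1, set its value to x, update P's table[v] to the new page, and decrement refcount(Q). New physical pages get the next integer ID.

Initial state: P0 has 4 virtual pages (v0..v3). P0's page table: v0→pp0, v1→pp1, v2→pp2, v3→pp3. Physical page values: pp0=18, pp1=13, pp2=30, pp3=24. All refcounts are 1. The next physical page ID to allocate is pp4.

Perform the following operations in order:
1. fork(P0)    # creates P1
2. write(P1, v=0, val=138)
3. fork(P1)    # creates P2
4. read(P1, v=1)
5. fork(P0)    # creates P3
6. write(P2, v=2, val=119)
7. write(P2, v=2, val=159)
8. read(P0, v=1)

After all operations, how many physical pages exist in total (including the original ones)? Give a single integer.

Answer: 6

Derivation:
Op 1: fork(P0) -> P1. 4 ppages; refcounts: pp0:2 pp1:2 pp2:2 pp3:2
Op 2: write(P1, v0, 138). refcount(pp0)=2>1 -> COPY to pp4. 5 ppages; refcounts: pp0:1 pp1:2 pp2:2 pp3:2 pp4:1
Op 3: fork(P1) -> P2. 5 ppages; refcounts: pp0:1 pp1:3 pp2:3 pp3:3 pp4:2
Op 4: read(P1, v1) -> 13. No state change.
Op 5: fork(P0) -> P3. 5 ppages; refcounts: pp0:2 pp1:4 pp2:4 pp3:4 pp4:2
Op 6: write(P2, v2, 119). refcount(pp2)=4>1 -> COPY to pp5. 6 ppages; refcounts: pp0:2 pp1:4 pp2:3 pp3:4 pp4:2 pp5:1
Op 7: write(P2, v2, 159). refcount(pp5)=1 -> write in place. 6 ppages; refcounts: pp0:2 pp1:4 pp2:3 pp3:4 pp4:2 pp5:1
Op 8: read(P0, v1) -> 13. No state change.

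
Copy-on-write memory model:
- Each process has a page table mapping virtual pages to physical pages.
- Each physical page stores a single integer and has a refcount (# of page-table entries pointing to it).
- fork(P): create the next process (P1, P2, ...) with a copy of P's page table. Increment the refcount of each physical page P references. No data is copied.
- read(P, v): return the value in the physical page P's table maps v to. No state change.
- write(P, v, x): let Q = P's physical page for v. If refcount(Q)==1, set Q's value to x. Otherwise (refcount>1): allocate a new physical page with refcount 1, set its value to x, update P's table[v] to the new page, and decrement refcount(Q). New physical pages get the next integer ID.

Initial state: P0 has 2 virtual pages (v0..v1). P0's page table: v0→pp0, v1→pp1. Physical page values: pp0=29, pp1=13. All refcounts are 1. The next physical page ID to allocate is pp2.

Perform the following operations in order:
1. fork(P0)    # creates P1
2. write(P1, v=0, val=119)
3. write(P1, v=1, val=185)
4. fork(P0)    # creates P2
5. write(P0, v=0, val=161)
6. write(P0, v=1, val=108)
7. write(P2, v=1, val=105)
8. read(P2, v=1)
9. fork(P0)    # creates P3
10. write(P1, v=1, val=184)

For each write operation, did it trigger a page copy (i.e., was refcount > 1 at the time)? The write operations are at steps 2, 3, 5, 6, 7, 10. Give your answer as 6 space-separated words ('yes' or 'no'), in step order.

Op 1: fork(P0) -> P1. 2 ppages; refcounts: pp0:2 pp1:2
Op 2: write(P1, v0, 119). refcount(pp0)=2>1 -> COPY to pp2. 3 ppages; refcounts: pp0:1 pp1:2 pp2:1
Op 3: write(P1, v1, 185). refcount(pp1)=2>1 -> COPY to pp3. 4 ppages; refcounts: pp0:1 pp1:1 pp2:1 pp3:1
Op 4: fork(P0) -> P2. 4 ppages; refcounts: pp0:2 pp1:2 pp2:1 pp3:1
Op 5: write(P0, v0, 161). refcount(pp0)=2>1 -> COPY to pp4. 5 ppages; refcounts: pp0:1 pp1:2 pp2:1 pp3:1 pp4:1
Op 6: write(P0, v1, 108). refcount(pp1)=2>1 -> COPY to pp5. 6 ppages; refcounts: pp0:1 pp1:1 pp2:1 pp3:1 pp4:1 pp5:1
Op 7: write(P2, v1, 105). refcount(pp1)=1 -> write in place. 6 ppages; refcounts: pp0:1 pp1:1 pp2:1 pp3:1 pp4:1 pp5:1
Op 8: read(P2, v1) -> 105. No state change.
Op 9: fork(P0) -> P3. 6 ppages; refcounts: pp0:1 pp1:1 pp2:1 pp3:1 pp4:2 pp5:2
Op 10: write(P1, v1, 184). refcount(pp3)=1 -> write in place. 6 ppages; refcounts: pp0:1 pp1:1 pp2:1 pp3:1 pp4:2 pp5:2

yes yes yes yes no no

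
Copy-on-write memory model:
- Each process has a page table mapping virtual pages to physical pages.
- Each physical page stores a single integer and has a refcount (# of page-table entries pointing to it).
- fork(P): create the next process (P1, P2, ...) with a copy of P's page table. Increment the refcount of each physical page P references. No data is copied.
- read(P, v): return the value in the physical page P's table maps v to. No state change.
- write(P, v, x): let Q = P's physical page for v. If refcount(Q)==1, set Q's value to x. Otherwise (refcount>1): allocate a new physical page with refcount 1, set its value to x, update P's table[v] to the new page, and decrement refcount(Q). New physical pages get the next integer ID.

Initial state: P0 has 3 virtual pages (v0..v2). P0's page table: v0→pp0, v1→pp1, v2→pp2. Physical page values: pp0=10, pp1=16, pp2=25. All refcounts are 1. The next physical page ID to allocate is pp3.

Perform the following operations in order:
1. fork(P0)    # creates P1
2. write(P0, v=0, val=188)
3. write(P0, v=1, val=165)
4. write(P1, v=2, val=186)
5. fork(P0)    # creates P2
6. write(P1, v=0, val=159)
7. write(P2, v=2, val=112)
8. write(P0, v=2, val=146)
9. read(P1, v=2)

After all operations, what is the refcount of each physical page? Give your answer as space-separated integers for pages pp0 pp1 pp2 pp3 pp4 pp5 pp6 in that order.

Op 1: fork(P0) -> P1. 3 ppages; refcounts: pp0:2 pp1:2 pp2:2
Op 2: write(P0, v0, 188). refcount(pp0)=2>1 -> COPY to pp3. 4 ppages; refcounts: pp0:1 pp1:2 pp2:2 pp3:1
Op 3: write(P0, v1, 165). refcount(pp1)=2>1 -> COPY to pp4. 5 ppages; refcounts: pp0:1 pp1:1 pp2:2 pp3:1 pp4:1
Op 4: write(P1, v2, 186). refcount(pp2)=2>1 -> COPY to pp5. 6 ppages; refcounts: pp0:1 pp1:1 pp2:1 pp3:1 pp4:1 pp5:1
Op 5: fork(P0) -> P2. 6 ppages; refcounts: pp0:1 pp1:1 pp2:2 pp3:2 pp4:2 pp5:1
Op 6: write(P1, v0, 159). refcount(pp0)=1 -> write in place. 6 ppages; refcounts: pp0:1 pp1:1 pp2:2 pp3:2 pp4:2 pp5:1
Op 7: write(P2, v2, 112). refcount(pp2)=2>1 -> COPY to pp6. 7 ppages; refcounts: pp0:1 pp1:1 pp2:1 pp3:2 pp4:2 pp5:1 pp6:1
Op 8: write(P0, v2, 146). refcount(pp2)=1 -> write in place. 7 ppages; refcounts: pp0:1 pp1:1 pp2:1 pp3:2 pp4:2 pp5:1 pp6:1
Op 9: read(P1, v2) -> 186. No state change.

Answer: 1 1 1 2 2 1 1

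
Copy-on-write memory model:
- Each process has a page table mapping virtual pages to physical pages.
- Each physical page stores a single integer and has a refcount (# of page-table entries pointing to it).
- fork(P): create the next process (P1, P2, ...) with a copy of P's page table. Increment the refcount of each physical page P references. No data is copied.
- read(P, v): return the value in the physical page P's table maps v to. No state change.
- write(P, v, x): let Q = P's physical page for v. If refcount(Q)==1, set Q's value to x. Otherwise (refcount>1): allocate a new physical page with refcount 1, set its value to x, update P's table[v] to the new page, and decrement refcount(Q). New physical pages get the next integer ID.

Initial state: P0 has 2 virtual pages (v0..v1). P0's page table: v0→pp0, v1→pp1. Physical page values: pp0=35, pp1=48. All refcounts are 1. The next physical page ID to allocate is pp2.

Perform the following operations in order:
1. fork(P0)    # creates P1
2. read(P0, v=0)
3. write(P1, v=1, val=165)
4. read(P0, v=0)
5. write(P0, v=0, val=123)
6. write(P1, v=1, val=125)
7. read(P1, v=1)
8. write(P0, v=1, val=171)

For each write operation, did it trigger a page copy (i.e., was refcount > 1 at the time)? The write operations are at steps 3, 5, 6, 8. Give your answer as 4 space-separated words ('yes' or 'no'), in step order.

Op 1: fork(P0) -> P1. 2 ppages; refcounts: pp0:2 pp1:2
Op 2: read(P0, v0) -> 35. No state change.
Op 3: write(P1, v1, 165). refcount(pp1)=2>1 -> COPY to pp2. 3 ppages; refcounts: pp0:2 pp1:1 pp2:1
Op 4: read(P0, v0) -> 35. No state change.
Op 5: write(P0, v0, 123). refcount(pp0)=2>1 -> COPY to pp3. 4 ppages; refcounts: pp0:1 pp1:1 pp2:1 pp3:1
Op 6: write(P1, v1, 125). refcount(pp2)=1 -> write in place. 4 ppages; refcounts: pp0:1 pp1:1 pp2:1 pp3:1
Op 7: read(P1, v1) -> 125. No state change.
Op 8: write(P0, v1, 171). refcount(pp1)=1 -> write in place. 4 ppages; refcounts: pp0:1 pp1:1 pp2:1 pp3:1

yes yes no no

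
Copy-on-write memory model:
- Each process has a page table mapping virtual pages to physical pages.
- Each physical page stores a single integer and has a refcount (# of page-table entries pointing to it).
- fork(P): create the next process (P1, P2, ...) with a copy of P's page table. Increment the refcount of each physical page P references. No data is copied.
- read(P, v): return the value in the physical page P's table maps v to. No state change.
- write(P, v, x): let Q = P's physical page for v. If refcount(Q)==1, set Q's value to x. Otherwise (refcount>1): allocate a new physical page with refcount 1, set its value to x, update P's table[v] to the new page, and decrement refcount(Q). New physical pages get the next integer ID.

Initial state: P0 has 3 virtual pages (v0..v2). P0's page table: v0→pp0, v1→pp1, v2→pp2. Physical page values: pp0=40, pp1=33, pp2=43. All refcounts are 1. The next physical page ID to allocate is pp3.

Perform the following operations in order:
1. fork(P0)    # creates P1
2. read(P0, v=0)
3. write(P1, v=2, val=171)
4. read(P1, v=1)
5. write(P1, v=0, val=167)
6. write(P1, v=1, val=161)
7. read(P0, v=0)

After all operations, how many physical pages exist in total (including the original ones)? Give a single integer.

Op 1: fork(P0) -> P1. 3 ppages; refcounts: pp0:2 pp1:2 pp2:2
Op 2: read(P0, v0) -> 40. No state change.
Op 3: write(P1, v2, 171). refcount(pp2)=2>1 -> COPY to pp3. 4 ppages; refcounts: pp0:2 pp1:2 pp2:1 pp3:1
Op 4: read(P1, v1) -> 33. No state change.
Op 5: write(P1, v0, 167). refcount(pp0)=2>1 -> COPY to pp4. 5 ppages; refcounts: pp0:1 pp1:2 pp2:1 pp3:1 pp4:1
Op 6: write(P1, v1, 161). refcount(pp1)=2>1 -> COPY to pp5. 6 ppages; refcounts: pp0:1 pp1:1 pp2:1 pp3:1 pp4:1 pp5:1
Op 7: read(P0, v0) -> 40. No state change.

Answer: 6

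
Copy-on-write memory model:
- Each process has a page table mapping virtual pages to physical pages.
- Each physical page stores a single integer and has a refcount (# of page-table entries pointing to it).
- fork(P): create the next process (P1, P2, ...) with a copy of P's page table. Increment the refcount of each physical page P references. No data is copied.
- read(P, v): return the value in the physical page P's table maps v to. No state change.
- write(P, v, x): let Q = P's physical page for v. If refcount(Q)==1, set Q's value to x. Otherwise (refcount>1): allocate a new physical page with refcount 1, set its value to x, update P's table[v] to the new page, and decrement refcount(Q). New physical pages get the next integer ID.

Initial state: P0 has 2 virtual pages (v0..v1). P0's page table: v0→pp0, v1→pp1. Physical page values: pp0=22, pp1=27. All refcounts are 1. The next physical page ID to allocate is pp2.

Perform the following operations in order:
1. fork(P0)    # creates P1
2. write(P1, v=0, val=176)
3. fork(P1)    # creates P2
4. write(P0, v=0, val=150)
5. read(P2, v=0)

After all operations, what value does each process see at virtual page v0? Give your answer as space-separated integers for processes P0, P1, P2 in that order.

Answer: 150 176 176

Derivation:
Op 1: fork(P0) -> P1. 2 ppages; refcounts: pp0:2 pp1:2
Op 2: write(P1, v0, 176). refcount(pp0)=2>1 -> COPY to pp2. 3 ppages; refcounts: pp0:1 pp1:2 pp2:1
Op 3: fork(P1) -> P2. 3 ppages; refcounts: pp0:1 pp1:3 pp2:2
Op 4: write(P0, v0, 150). refcount(pp0)=1 -> write in place. 3 ppages; refcounts: pp0:1 pp1:3 pp2:2
Op 5: read(P2, v0) -> 176. No state change.
P0: v0 -> pp0 = 150
P1: v0 -> pp2 = 176
P2: v0 -> pp2 = 176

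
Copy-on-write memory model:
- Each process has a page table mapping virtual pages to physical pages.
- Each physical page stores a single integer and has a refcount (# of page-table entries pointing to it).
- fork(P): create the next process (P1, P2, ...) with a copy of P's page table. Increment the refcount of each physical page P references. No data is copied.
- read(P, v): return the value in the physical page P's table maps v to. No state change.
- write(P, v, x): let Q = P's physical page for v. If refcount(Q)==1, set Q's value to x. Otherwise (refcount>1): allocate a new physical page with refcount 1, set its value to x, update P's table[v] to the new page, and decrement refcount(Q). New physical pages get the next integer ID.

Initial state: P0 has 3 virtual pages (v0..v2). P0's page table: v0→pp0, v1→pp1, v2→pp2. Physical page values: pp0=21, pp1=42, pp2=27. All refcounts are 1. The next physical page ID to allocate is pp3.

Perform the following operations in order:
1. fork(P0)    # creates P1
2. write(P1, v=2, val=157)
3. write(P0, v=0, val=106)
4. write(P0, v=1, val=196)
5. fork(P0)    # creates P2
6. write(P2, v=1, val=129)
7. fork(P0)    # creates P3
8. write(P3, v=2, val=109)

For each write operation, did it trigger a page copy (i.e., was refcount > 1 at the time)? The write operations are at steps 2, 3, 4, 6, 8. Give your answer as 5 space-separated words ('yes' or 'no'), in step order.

Op 1: fork(P0) -> P1. 3 ppages; refcounts: pp0:2 pp1:2 pp2:2
Op 2: write(P1, v2, 157). refcount(pp2)=2>1 -> COPY to pp3. 4 ppages; refcounts: pp0:2 pp1:2 pp2:1 pp3:1
Op 3: write(P0, v0, 106). refcount(pp0)=2>1 -> COPY to pp4. 5 ppages; refcounts: pp0:1 pp1:2 pp2:1 pp3:1 pp4:1
Op 4: write(P0, v1, 196). refcount(pp1)=2>1 -> COPY to pp5. 6 ppages; refcounts: pp0:1 pp1:1 pp2:1 pp3:1 pp4:1 pp5:1
Op 5: fork(P0) -> P2. 6 ppages; refcounts: pp0:1 pp1:1 pp2:2 pp3:1 pp4:2 pp5:2
Op 6: write(P2, v1, 129). refcount(pp5)=2>1 -> COPY to pp6. 7 ppages; refcounts: pp0:1 pp1:1 pp2:2 pp3:1 pp4:2 pp5:1 pp6:1
Op 7: fork(P0) -> P3. 7 ppages; refcounts: pp0:1 pp1:1 pp2:3 pp3:1 pp4:3 pp5:2 pp6:1
Op 8: write(P3, v2, 109). refcount(pp2)=3>1 -> COPY to pp7. 8 ppages; refcounts: pp0:1 pp1:1 pp2:2 pp3:1 pp4:3 pp5:2 pp6:1 pp7:1

yes yes yes yes yes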